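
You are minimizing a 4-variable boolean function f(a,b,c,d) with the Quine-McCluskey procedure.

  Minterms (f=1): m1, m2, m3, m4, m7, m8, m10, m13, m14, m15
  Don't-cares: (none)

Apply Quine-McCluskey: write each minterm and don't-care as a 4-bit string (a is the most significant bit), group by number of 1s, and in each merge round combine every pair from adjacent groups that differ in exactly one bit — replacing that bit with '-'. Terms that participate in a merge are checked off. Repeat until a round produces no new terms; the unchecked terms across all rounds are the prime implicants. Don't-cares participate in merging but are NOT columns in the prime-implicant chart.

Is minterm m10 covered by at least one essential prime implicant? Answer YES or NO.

Round 0: 0001✓ 0010✓ 0011✓ 0100 0111✓ 1000✓ 1010✓ 1101✓ 1110✓ 1111✓
Round 1: -010 -111 0-11 00-1 001- 1-10 10-0 11-1 111-
PIs = {-010, -111, 0-11, 00-1, 001-, 0100, 1-10, 10-0, 11-1, 111-}
Coverage chart:
  m1: 00-1 ←essential
  m2: -010,001-
  m3: 0-11,00-1,001-
  m4: 0100 ←essential
  m7: -111,0-11
  m8: 10-0 ←essential
  m10: -010,1-10,10-0
  m13: 11-1 ←essential
  m14: 1-10,111-
  m15: -111,11-1,111-
Essential: 00-1, 0100, 10-0, 11-1

YES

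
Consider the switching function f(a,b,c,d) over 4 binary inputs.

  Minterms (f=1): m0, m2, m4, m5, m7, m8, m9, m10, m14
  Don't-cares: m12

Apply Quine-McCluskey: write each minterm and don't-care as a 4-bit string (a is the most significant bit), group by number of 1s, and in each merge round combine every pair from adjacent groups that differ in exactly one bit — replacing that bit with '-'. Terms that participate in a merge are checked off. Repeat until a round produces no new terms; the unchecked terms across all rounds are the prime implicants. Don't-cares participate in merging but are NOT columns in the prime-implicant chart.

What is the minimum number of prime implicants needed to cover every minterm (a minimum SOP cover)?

size-2^0 implicants → 0000(✓)  0010(✓)  0100(✓)  0101(✓)  0111(✓)  1000(✓)  1001(✓)  1010(✓)  1100(✓)  1110(✓)
size-2^1 implicants → -000(✓)  -010(✓)  -100(✓)  0-00(✓)  00-0(✓)  01-1  010-  1-00(✓)  1-10(✓)  10-0(✓)  100-  11-0(✓)
size-2^2 implicants → --00  -0-0  1--0
Unchecked terms (primes): --00, -0-0, 01-1, 010-, 1--0, 100-
Minterm coverage:
  m0 ⊆ --00,-0-0
  m2 ⊆ -0-0 [E]
  m4 ⊆ --00,010-
  m5 ⊆ 01-1,010-
  m7 ⊆ 01-1 [E]
  m8 ⊆ --00,-0-0,1--0,100-
  m9 ⊆ 100- [E]
  m10 ⊆ -0-0,1--0
  m14 ⊆ 1--0 [E]
E = {-0-0, 01-1, 1--0, 100-}
Petrick residual → --00
Cover = c'd' + b'd' + a'bd + ad' + ab'c'  |cover|=5

5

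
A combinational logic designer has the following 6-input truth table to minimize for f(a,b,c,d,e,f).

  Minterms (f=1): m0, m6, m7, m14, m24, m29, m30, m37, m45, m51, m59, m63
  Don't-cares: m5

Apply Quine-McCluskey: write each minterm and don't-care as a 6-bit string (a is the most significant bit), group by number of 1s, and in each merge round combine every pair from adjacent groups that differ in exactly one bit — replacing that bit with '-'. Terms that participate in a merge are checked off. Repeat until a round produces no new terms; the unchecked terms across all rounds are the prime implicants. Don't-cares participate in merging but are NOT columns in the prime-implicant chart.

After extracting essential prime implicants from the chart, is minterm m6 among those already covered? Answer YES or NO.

size-2^0 implicants → 000000  000101(✓)  000110(✓)  000111(✓)  001110(✓)  011000  011101  011110(✓)  100101(✓)  101101(✓)  110011(✓)  111011(✓)  111111(✓)
size-2^1 implicants → -00101  0-1110  00-110  0001-1  00011-  10-101  11-011  111-11
Unchecked terms (primes): -00101, 0-1110, 00-110, 000000, 0001-1, 00011-, 011000, 011101, 10-101, 11-011, 111-11
Minterm coverage:
  m0 ⊆ 000000 [E]
  m6 ⊆ 00-110,00011-
  m7 ⊆ 0001-1,00011-
  m14 ⊆ 0-1110,00-110
  m24 ⊆ 011000 [E]
  m29 ⊆ 011101 [E]
  m30 ⊆ 0-1110 [E]
  m37 ⊆ -00101,10-101
  m45 ⊆ 10-101 [E]
  m51 ⊆ 11-011 [E]
  m59 ⊆ 11-011,111-11
  m63 ⊆ 111-11 [E]
E = {0-1110, 000000, 011000, 011101, 10-101, 11-011, 111-11}

NO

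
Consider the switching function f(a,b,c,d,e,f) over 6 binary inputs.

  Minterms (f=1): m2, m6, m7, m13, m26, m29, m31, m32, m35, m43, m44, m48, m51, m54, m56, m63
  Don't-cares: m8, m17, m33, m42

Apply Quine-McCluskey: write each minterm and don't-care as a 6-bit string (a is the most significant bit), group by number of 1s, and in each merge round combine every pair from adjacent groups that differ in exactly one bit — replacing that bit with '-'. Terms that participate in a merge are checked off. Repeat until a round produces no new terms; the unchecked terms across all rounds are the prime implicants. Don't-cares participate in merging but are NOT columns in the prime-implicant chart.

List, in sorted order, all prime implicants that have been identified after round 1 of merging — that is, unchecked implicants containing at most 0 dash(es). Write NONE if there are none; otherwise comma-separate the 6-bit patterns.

Round 0: 000010✓ 000110✓ 000111✓ 001000 001101✓ 010001 011010 011101✓ 011111✓ 100000✓ 100001✓ 100011✓ 101010✓ 101011✓ 101100 110000✓ 110011✓ 110110 111000✓ 111111✓
Round 1: -11111 0-1101 000-10 00011- 0111-1 1-0000 1-0011 10-011 1000-1 10000- 10101- 11-000
PIs = {-11111, 0-1101, 000-10, 00011-, 001000, 010001, 011010, 0111-1, 1-0000, 1-0011, 10-011, 1000-1, 10000-, 10101-, 101100, 11-000, 110110}

001000, 010001, 011010, 101100, 110110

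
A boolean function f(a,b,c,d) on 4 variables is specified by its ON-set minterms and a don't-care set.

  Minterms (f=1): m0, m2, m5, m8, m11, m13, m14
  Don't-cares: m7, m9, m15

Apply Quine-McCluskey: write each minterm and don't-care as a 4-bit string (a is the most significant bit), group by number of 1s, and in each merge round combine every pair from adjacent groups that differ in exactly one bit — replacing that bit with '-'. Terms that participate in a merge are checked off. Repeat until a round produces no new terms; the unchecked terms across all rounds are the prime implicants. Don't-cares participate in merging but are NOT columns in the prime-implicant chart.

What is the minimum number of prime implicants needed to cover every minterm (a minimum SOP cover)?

5

[col 0] 0000*, 0010*, 0101*, 0111*, 1000*, 1001*, 1011*, 1101*, 1110*, 1111*
[col 1] -000, -101*, -111*, 00-0, 01-1*, 1-01*, 1-11*, 10-1*, 100-, 11-1*, 111-
[col 2] -1-1, 1--1
Prime implicants: -000, -1-1, 00-0, 1--1, 100-, 111-
PI chart (minterm → PIs covering it):
  0 | -000,00-0
  2 | 00-0  (sole → essential)
  5 | -1-1  (sole → essential)
  8 | -000,100-
  11 | 1--1  (sole → essential)
  13 | -1-1,1--1
  14 | 111-  (sole → essential)
Essential prime implicants: -1-1, 00-0, 1--1, 111-
Petrick residual → -000
Minimum SOP uses 5 PIs: b'c'd' + bd + a'b'd' + ad + abc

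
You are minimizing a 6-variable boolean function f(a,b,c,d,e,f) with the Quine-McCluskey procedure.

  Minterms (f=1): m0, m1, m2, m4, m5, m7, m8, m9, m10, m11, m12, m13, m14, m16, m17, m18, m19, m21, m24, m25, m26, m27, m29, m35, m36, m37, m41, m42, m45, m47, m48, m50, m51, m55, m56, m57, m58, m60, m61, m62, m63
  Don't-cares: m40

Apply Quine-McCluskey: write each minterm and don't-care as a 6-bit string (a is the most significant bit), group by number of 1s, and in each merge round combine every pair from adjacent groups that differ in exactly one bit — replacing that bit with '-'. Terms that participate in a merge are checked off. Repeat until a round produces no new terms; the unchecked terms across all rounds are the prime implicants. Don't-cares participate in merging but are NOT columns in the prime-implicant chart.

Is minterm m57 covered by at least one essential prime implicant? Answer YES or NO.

NO

size-2^0 implicants → 000000(✓)  000001(✓)  000010(✓)  000100(✓)  000101(✓)  000111(✓)  001000(✓)  001001(✓)  001010(✓)  001011(✓)  001100(✓)  001101(✓)  001110(✓)  010000(✓)  010001(✓)  010010(✓)  010011(✓)  010101(✓)  011000(✓)  011001(✓)  011010(✓)  011011(✓)  011101(✓)  100011(✓)  100100(✓)  100101(✓)  101000(✓)  101001(✓)  101010(✓)  101101(✓)  101111(✓)  110000(✓)  110010(✓)  110011(✓)  110111(✓)  111000(✓)  111001(✓)  111010(✓)  111100(✓)  111101(✓)  111110(✓)  111111(✓)
size-2^1 implicants → -00100(✓)  -00101(✓)  -01000(✓)  -01001(✓)  -01010(✓)  -01101(✓)  -10000(✓)  -10010(✓)  -10011(✓)  -11000(✓)  -11001(✓)  -11010(✓)  -11101(✓)  0-0000(✓)  0-0001(✓)  0-0010(✓)  0-0101(✓)  0-1000(✓)  0-1001(✓)  0-1010(✓)  0-1011(✓)  0-1101(✓)  00-000(✓)  00-001(✓)  00-010(✓)  00-100(✓)  00-101(✓)  000-00(✓)  000-01(✓)  0000-0(✓)  00000-(✓)  0001-1  00010-(✓)  001-00(✓)  001-01(✓)  001-10(✓)  0010-0(✓)  0010-1(✓)  00100-(✓)  00101-(✓)  0011-0(✓)  00110-(✓)  01-000(✓)  01-001(✓)  01-010(✓)  01-011(✓)  01-101(✓)  010-01(✓)  0100-0(✓)  0100-1(✓)  01000-(✓)  01001-(✓)  011-01(✓)  0110-0(✓)  0110-1(✓)  01100-(✓)  01101-(✓)  1-0011  1-1000(✓)  1-1001(✓)  1-1010(✓)  1-1101(✓)  1-1111(✓)  10-101(✓)  10010-(✓)  101-01(✓)  1010-0(✓)  10100-(✓)  1011-1(✓)  11-000(✓)  11-010(✓)  11-111  110-11  1100-0(✓)  11001-(✓)  111-00(✓)  111-01(✓)  111-10(✓)  1110-0(✓)  11100-(✓)  1111-0(✓)  1111-1(✓)  11110-(✓)  11111-(✓)
size-2^2 implicants → --1000(✓)  --1001(✓)  --1010(✓)  --1101(✓)  -0-101  -0010-  -01-01(✓)  -010-0(✓)  -0100-(✓)  -1-000(✓)  -1-010(✓)  -100-0(✓)  -1001-  -11-01(✓)  -110-0(✓)  -1100-(✓)  0--000(✓)  0--001(✓)  0--010(✓)  0--101(✓)  0-0-01(✓)  0-00-0(✓)  0-000-(✓)  0-1-01(✓)  0-10-0(✓)  0-10-1(✓)  0-100-(✓)  0-101-(✓)  00--00(✓)  00--01(✓)  00-0-0(✓)  00-00-(✓)  00-10-(✓)  000-0-(✓)  001--0  001-0-(✓)  0010--(✓)  01--01(✓)  01-0-0(✓)  01-0-1(✓)  01-00-(✓)  01-01-(✓)  0100--(✓)  0110--(✓)  1-1-01(✓)  1-10-0(✓)  1-100-(✓)  1-11-1  11-0-0(✓)  111--0  111-0-  1111--
size-2^3 implicants → --1-01  --10-0  --100-  -1-0-0  0---01  0--0-0  0--00-  0-10--  00--0-  01-0--
Unchecked terms (primes): --1-01, --10-0, --100-, -0-101, -0010-, -1-0-0, -1001-, 0---01, 0--0-0, 0--00-, 0-10--, 00--0-, 0001-1, 001--0, 01-0--, 1-0011, 1-11-1, 11-111, 110-11, 111--0, 111-0-, 1111--
Minterm coverage:
  m0 ⊆ 0--0-0,0--00-,00--0-
  m1 ⊆ 0---01,0--00-,00--0-
  m2 ⊆ 0--0-0 [E]
  m4 ⊆ -0010-,00--0-
  m5 ⊆ -0-101,-0010-,0---01,00--0-,0001-1
  m7 ⊆ 0001-1 [E]
  m8 ⊆ --10-0,--100-,0--0-0,0--00-,0-10--,00--0-,001--0
  m9 ⊆ --1-01,--100-,0---01,0--00-,0-10--,00--0-
  m10 ⊆ --10-0,0--0-0,0-10--,001--0
  m11 ⊆ 0-10-- [E]
  m12 ⊆ 00--0-,001--0
  m13 ⊆ --1-01,-0-101,0---01,00--0-
  m14 ⊆ 001--0 [E]
  m16 ⊆ -1-0-0,0--0-0,0--00-,01-0--
  m17 ⊆ 0---01,0--00-,01-0--
  m18 ⊆ -1-0-0,-1001-,0--0-0,01-0--
  m19 ⊆ -1001-,01-0--
  m21 ⊆ 0---01 [E]
  m24 ⊆ --10-0,--100-,-1-0-0,0--0-0,0--00-,0-10--,01-0--
  m25 ⊆ --1-01,--100-,0---01,0--00-,0-10--,01-0--
  m26 ⊆ --10-0,-1-0-0,0--0-0,0-10--,01-0--
  m27 ⊆ 0-10--,01-0--
  m29 ⊆ --1-01,0---01
  m35 ⊆ 1-0011 [E]
  m36 ⊆ -0010- [E]
  m37 ⊆ -0-101,-0010-
  m41 ⊆ --1-01,--100-
  m42 ⊆ --10-0 [E]
  m45 ⊆ --1-01,-0-101,1-11-1
  m47 ⊆ 1-11-1 [E]
  m48 ⊆ -1-0-0 [E]
  m50 ⊆ -1-0-0,-1001-
  m51 ⊆ -1001-,1-0011,110-11
  m55 ⊆ 11-111,110-11
  m56 ⊆ --10-0,--100-,-1-0-0,111--0,111-0-
  m57 ⊆ --1-01,--100-,111-0-
  m58 ⊆ --10-0,-1-0-0,111--0
  m60 ⊆ 111--0,111-0-,1111--
  m61 ⊆ --1-01,1-11-1,111-0-,1111--
  m62 ⊆ 111--0,1111--
  m63 ⊆ 1-11-1,11-111,1111--
E = {--10-0, -0010-, -1-0-0, 0---01, 0--0-0, 0-10--, 0001-1, 001--0, 1-0011, 1-11-1}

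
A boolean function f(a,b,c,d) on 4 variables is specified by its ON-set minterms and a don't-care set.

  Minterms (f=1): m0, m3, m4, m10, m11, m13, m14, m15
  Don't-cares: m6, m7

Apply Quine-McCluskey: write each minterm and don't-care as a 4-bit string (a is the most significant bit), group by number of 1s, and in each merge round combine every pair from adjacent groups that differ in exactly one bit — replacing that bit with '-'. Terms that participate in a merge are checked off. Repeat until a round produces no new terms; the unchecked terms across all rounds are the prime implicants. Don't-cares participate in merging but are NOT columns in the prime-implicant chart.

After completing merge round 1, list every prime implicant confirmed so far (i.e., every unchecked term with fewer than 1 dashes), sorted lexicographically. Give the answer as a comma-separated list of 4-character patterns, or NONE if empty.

NONE

size-2^0 implicants → 0000(✓)  0011(✓)  0100(✓)  0110(✓)  0111(✓)  1010(✓)  1011(✓)  1101(✓)  1110(✓)  1111(✓)
size-2^1 implicants → -011(✓)  -110(✓)  -111(✓)  0-00  0-11(✓)  01-0  011-(✓)  1-10(✓)  1-11(✓)  101-(✓)  11-1  111-(✓)
size-2^2 implicants → --11  -11-  1-1-
Unchecked terms (primes): --11, -11-, 0-00, 01-0, 1-1-, 11-1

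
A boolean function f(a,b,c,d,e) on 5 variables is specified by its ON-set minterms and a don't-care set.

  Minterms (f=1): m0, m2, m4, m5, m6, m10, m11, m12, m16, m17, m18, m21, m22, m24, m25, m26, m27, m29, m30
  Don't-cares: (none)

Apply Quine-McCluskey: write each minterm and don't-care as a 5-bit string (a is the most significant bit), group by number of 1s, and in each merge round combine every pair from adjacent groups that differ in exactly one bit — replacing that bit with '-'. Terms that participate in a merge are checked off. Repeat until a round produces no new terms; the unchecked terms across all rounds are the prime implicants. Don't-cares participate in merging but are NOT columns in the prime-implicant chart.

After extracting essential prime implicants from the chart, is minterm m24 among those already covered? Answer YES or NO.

NO

size-2^0 implicants → 00000(✓)  00010(✓)  00100(✓)  00101(✓)  00110(✓)  01010(✓)  01011(✓)  01100(✓)  10000(✓)  10001(✓)  10010(✓)  10101(✓)  10110(✓)  11000(✓)  11001(✓)  11010(✓)  11011(✓)  11101(✓)  11110(✓)
size-2^1 implicants → -0000(✓)  -0010(✓)  -0101  -0110(✓)  -1010(✓)  -1011(✓)  0-010(✓)  0-100  00-00(✓)  00-10(✓)  000-0(✓)  001-0(✓)  0010-  0101-(✓)  1-000(✓)  1-001(✓)  1-010(✓)  1-101(✓)  1-110(✓)  10-01(✓)  10-10(✓)  100-0(✓)  1000-(✓)  11-01(✓)  11-10(✓)  110-0(✓)  110-1(✓)  1100-(✓)  1101-(✓)
size-2^2 implicants → --010  -0-10  -00-0  -101-  00--0  1--01  1--10  1-0-0  1-00-  110--
Unchecked terms (primes): --010, -0-10, -00-0, -0101, -101-, 0-100, 00--0, 0010-, 1--01, 1--10, 1-0-0, 1-00-, 110--
Minterm coverage:
  m0 ⊆ -00-0,00--0
  m2 ⊆ --010,-0-10,-00-0,00--0
  m4 ⊆ 0-100,00--0,0010-
  m5 ⊆ -0101,0010-
  m6 ⊆ -0-10,00--0
  m10 ⊆ --010,-101-
  m11 ⊆ -101- [E]
  m12 ⊆ 0-100 [E]
  m16 ⊆ -00-0,1-0-0,1-00-
  m17 ⊆ 1--01,1-00-
  m18 ⊆ --010,-0-10,-00-0,1--10,1-0-0
  m21 ⊆ -0101,1--01
  m22 ⊆ -0-10,1--10
  m24 ⊆ 1-0-0,1-00-,110--
  m25 ⊆ 1--01,1-00-,110--
  m26 ⊆ --010,-101-,1--10,1-0-0,110--
  m27 ⊆ -101-,110--
  m29 ⊆ 1--01 [E]
  m30 ⊆ 1--10 [E]
E = {-101-, 0-100, 1--01, 1--10}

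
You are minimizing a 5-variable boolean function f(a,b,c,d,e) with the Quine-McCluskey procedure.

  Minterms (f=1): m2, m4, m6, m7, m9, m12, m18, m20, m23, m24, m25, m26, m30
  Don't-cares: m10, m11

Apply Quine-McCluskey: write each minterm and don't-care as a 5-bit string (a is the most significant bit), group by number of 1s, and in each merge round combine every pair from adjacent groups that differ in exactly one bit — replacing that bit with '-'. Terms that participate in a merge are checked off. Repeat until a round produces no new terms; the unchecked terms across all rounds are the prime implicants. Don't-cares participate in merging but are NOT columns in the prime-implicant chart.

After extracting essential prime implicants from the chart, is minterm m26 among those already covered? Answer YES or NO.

YES

Round 0: 00010✓ 00100✓ 00110✓ 00111✓ 01001✓ 01010✓ 01011✓ 01100✓ 10010✓ 10100✓ 10111✓ 11000✓ 11001✓ 11010✓ 11110✓
Round 1: -0010✓ -0100 -0111 -1001 -1010✓ 0-010✓ 0-100 00-10 001-0 0011- 010-1 0101- 1-010✓ 11-10 110-0 1100-
Round 2: --010
PIs = {--010, -0100, -0111, -1001, 0-100, 00-10, 001-0, 0011-, 010-1, 0101-, 11-10, 110-0, 1100-}
Coverage chart:
  m2: --010,00-10
  m4: -0100,0-100,001-0
  m6: 00-10,001-0,0011-
  m7: -0111,0011-
  m9: -1001,010-1
  m12: 0-100 ←essential
  m18: --010 ←essential
  m20: -0100 ←essential
  m23: -0111 ←essential
  m24: 110-0,1100-
  m25: -1001,1100-
  m26: --010,11-10,110-0
  m30: 11-10 ←essential
Essential: --010, -0100, -0111, 0-100, 11-10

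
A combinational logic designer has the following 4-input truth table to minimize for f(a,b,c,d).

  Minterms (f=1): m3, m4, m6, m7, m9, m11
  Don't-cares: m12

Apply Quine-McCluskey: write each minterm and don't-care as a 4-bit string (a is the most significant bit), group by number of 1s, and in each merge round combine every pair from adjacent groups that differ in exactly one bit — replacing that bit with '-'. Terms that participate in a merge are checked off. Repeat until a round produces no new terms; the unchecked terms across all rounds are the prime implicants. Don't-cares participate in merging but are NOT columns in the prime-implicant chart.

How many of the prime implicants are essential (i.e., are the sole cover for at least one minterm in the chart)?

1

Round 0: 0011✓ 0100✓ 0110✓ 0111✓ 1001✓ 1011✓ 1100✓
Round 1: -011 -100 0-11 01-0 011- 10-1
PIs = {-011, -100, 0-11, 01-0, 011-, 10-1}
Coverage chart:
  m3: -011,0-11
  m4: -100,01-0
  m6: 01-0,011-
  m7: 0-11,011-
  m9: 10-1 ←essential
  m11: -011,10-1
Essential: 10-1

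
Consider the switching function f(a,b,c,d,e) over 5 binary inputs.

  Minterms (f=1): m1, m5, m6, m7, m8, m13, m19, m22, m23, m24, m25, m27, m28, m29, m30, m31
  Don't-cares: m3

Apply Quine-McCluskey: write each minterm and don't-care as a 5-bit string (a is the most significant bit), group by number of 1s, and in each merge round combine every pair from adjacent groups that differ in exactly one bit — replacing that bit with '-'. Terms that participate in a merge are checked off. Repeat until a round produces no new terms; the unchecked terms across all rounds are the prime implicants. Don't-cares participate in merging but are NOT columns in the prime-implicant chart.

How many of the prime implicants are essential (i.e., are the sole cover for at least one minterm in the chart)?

[col 0] 00001*, 00011*, 00101*, 00110*, 00111*, 01000*, 01101*, 10011*, 10110*, 10111*, 11000*, 11001*, 11011*, 11100*, 11101*, 11110*, 11111*
[col 1] -0011*, -0110*, -0111*, -1000, -1101, 0-101, 00-01*, 00-11*, 000-1*, 001-1*, 0011-*, 1-011*, 1-110*, 1-111*, 10-11*, 1011-*, 11-00*, 11-01*, 11-11*, 110-1*, 1100-*, 111-0*, 111-1*, 1110-*, 1111-*
[col 2] -0-11, -011-, 00--1, 1--11, 1-11-, 11--1, 11-0-, 111--
Prime implicants: -0-11, -011-, -1000, -1101, 0-101, 00--1, 1--11, 1-11-, 11--1, 11-0-, 111--
PI chart (minterm → PIs covering it):
  1 | 00--1  (sole → essential)
  5 | 0-101,00--1
  6 | -011-  (sole → essential)
  7 | -0-11,-011-,00--1
  8 | -1000  (sole → essential)
  13 | -1101,0-101
  19 | -0-11,1--11
  22 | -011-,1-11-
  23 | -0-11,-011-,1--11,1-11-
  24 | -1000,11-0-
  25 | 11--1,11-0-
  27 | 1--11,11--1
  28 | 11-0-,111--
  29 | -1101,11--1,11-0-,111--
  30 | 1-11-,111--
  31 | 1--11,1-11-,11--1,111--
Essential prime implicants: -011-, -1000, 00--1

3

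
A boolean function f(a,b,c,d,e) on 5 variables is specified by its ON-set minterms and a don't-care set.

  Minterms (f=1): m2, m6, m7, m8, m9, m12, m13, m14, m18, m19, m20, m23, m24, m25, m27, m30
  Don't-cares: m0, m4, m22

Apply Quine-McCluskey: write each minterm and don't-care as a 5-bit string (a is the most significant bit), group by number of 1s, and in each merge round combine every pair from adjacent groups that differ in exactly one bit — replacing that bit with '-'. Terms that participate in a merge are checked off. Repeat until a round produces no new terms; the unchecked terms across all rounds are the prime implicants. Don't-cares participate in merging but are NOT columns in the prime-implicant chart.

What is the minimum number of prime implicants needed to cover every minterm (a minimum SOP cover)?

[col 0] 00000*, 00010*, 00100*, 00110*, 00111*, 01000*, 01001*, 01100*, 01101*, 01110*, 10010*, 10011*, 10100*, 10110*, 10111*, 11000*, 11001*, 11011*, 11110*
[col 1] -0010*, -0100*, -0110*, -0111*, -1000*, -1001*, -1110*, 0-000*, 0-100*, 0-110*, 00-00*, 00-10*, 000-0*, 001-0*, 0011-*, 01-00*, 01-01*, 0100-*, 011-0*, 0110-*, 1-011, 1-110*, 10-10*, 10-11*, 1001-*, 101-0*, 1011-*, 110-1, 1100-*
[col 2] --110, -0-10, -01-0, -011-, -100-, 0--00, 0-1-0, 00--0, 01-0-, 10-1-
Prime implicants: --110, -0-10, -01-0, -011-, -100-, 0--00, 0-1-0, 00--0, 01-0-, 1-011, 10-1-, 110-1
PI chart (minterm → PIs covering it):
  2 | -0-10,00--0
  6 | --110,-0-10,-01-0,-011-,0-1-0,00--0
  7 | -011-  (sole → essential)
  8 | -100-,0--00,01-0-
  9 | -100-,01-0-
  12 | 0--00,0-1-0,01-0-
  13 | 01-0-  (sole → essential)
  14 | --110,0-1-0
  18 | -0-10,10-1-
  19 | 1-011,10-1-
  20 | -01-0  (sole → essential)
  23 | -011-,10-1-
  24 | -100-  (sole → essential)
  25 | -100-,110-1
  27 | 1-011,110-1
  30 | --110  (sole → essential)
Essential prime implicants: --110, -01-0, -011-, -100-, 01-0-
Petrick residual → -0-10, 1-011
Minimum SOP uses 7 PIs: cde' + b'de' + b'ce' + b'cd + bc'd' + a'bd' + ac'de

7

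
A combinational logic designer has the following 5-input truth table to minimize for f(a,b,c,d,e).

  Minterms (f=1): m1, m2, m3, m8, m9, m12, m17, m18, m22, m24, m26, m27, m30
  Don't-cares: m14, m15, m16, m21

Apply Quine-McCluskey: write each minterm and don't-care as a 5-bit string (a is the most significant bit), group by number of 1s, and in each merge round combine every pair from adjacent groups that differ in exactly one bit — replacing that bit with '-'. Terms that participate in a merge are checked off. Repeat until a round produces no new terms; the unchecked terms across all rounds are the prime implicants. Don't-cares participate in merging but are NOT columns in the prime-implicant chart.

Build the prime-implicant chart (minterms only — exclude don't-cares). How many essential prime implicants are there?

Round 0: 00001✓ 00010✓ 00011✓ 01000✓ 01001✓ 01100✓ 01110✓ 01111✓ 10000✓ 10001✓ 10010✓ 10101✓ 10110✓ 11000✓ 11010✓ 11011✓ 11110✓
Round 1: -0001 -0010 -1000 -1110 0-001 000-1 0001- 01-00 0100- 011-0 0111- 1-000✓ 1-010✓ 1-110✓ 10-01 10-10✓ 100-0✓ 1000- 11-10✓ 110-0✓ 1101-
Round 2: 1--10 1-0-0
PIs = {-0001, -0010, -1000, -1110, 0-001, 000-1, 0001-, 01-00, 0100-, 011-0, 0111-, 1--10, 1-0-0, 10-01, 1000-, 1101-}
Coverage chart:
  m1: -0001,0-001,000-1
  m2: -0010,0001-
  m3: 000-1,0001-
  m8: -1000,01-00,0100-
  m9: 0-001,0100-
  m12: 01-00,011-0
  m17: -0001,10-01,1000-
  m18: -0010,1--10,1-0-0
  m22: 1--10 ←essential
  m24: -1000,1-0-0
  m26: 1--10,1-0-0,1101-
  m27: 1101- ←essential
  m30: -1110,1--10
Essential: 1--10, 1101-

2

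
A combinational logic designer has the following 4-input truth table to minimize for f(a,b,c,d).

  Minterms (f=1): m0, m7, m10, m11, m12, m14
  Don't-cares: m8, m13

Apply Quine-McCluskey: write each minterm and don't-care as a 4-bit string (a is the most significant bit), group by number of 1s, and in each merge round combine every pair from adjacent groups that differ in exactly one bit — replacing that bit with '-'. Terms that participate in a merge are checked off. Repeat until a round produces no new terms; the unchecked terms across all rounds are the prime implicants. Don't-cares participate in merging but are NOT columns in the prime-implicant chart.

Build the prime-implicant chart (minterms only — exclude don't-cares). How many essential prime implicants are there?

4

[col 0] 0000*, 0111, 1000*, 1010*, 1011*, 1100*, 1101*, 1110*
[col 1] -000, 1-00*, 1-10*, 10-0*, 101-, 11-0*, 110-
[col 2] 1--0
Prime implicants: -000, 0111, 1--0, 101-, 110-
PI chart (minterm → PIs covering it):
  0 | -000  (sole → essential)
  7 | 0111  (sole → essential)
  10 | 1--0,101-
  11 | 101-  (sole → essential)
  12 | 1--0,110-
  14 | 1--0  (sole → essential)
Essential prime implicants: -000, 0111, 1--0, 101-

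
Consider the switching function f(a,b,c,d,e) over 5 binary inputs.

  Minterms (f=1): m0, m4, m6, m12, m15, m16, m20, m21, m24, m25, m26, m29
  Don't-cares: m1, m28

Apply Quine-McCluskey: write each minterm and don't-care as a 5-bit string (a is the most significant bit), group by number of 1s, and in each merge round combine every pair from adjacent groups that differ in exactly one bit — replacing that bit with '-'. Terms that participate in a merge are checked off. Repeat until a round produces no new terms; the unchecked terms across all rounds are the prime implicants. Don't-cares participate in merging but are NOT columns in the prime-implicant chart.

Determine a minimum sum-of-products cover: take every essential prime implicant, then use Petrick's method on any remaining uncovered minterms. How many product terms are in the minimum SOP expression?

7

Round 0: 00000✓ 00001✓ 00100✓ 00110✓ 01100✓ 01111 10000✓ 10100✓ 10101✓ 11000✓ 11001✓ 11010✓ 11100✓ 11101✓
Round 1: -0000✓ -0100✓ -1100✓ 0-100✓ 00-00✓ 0000- 001-0 1-000✓ 1-100✓ 1-101✓ 10-00✓ 1010-✓ 11-00✓ 11-01✓ 110-0 1100-✓ 1110-✓
Round 2: --100 -0-00 1--00 1-10- 11-0-
PIs = {--100, -0-00, 0000-, 001-0, 01111, 1--00, 1-10-, 11-0-, 110-0}
Coverage chart:
  m0: -0-00,0000-
  m4: --100,-0-00,001-0
  m6: 001-0 ←essential
  m12: --100 ←essential
  m15: 01111 ←essential
  m16: -0-00,1--00
  m20: --100,-0-00,1--00,1-10-
  m21: 1-10- ←essential
  m24: 1--00,11-0-,110-0
  m25: 11-0- ←essential
  m26: 110-0 ←essential
  m29: 1-10-,11-0-
Essential: --100, 001-0, 01111, 1-10-, 11-0-, 110-0
Petrick residual → -0-00
Min cover (7 terms): cd'e' + b'd'e' + a'b'ce' + a'bcde + acd' + abd' + abc'e'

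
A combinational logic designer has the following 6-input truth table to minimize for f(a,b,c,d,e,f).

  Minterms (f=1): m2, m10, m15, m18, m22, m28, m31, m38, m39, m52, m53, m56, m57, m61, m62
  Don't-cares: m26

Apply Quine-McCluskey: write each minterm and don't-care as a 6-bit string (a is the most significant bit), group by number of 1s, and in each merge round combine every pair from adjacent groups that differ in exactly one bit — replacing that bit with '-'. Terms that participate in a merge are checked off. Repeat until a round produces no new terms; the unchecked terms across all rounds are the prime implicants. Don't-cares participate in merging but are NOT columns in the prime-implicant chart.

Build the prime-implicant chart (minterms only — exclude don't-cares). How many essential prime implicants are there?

8

size-2^0 implicants → 000010(✓)  001010(✓)  001111(✓)  010010(✓)  010110(✓)  011010(✓)  011100  011111(✓)  100110(✓)  100111(✓)  110100(✓)  110101(✓)  111000(✓)  111001(✓)  111101(✓)  111110
size-2^1 implicants → 0-0010(✓)  0-1010(✓)  0-1111  00-010(✓)  01-010(✓)  010-10  10011-  11-101  11010-  111-01  11100-
size-2^2 implicants → 0--010
Unchecked terms (primes): 0--010, 0-1111, 010-10, 011100, 10011-, 11-101, 11010-, 111-01, 11100-, 111110
Minterm coverage:
  m2 ⊆ 0--010 [E]
  m10 ⊆ 0--010 [E]
  m15 ⊆ 0-1111 [E]
  m18 ⊆ 0--010,010-10
  m22 ⊆ 010-10 [E]
  m28 ⊆ 011100 [E]
  m31 ⊆ 0-1111 [E]
  m38 ⊆ 10011- [E]
  m39 ⊆ 10011- [E]
  m52 ⊆ 11010- [E]
  m53 ⊆ 11-101,11010-
  m56 ⊆ 11100- [E]
  m57 ⊆ 111-01,11100-
  m61 ⊆ 11-101,111-01
  m62 ⊆ 111110 [E]
E = {0--010, 0-1111, 010-10, 011100, 10011-, 11010-, 11100-, 111110}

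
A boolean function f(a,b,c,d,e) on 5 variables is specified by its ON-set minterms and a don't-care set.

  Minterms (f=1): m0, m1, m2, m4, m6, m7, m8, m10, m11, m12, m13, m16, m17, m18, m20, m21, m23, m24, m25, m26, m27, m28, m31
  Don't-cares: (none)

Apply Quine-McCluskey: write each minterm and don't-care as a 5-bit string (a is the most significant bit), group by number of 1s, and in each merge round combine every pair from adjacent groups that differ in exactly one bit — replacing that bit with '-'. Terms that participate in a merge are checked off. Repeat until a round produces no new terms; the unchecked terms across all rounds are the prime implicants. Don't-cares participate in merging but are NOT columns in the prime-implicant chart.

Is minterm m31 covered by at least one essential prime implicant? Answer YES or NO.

NO

[col 0] 00000*, 00001*, 00010*, 00100*, 00110*, 00111*, 01000*, 01010*, 01011*, 01100*, 01101*, 10000*, 10001*, 10010*, 10100*, 10101*, 10111*, 11000*, 11001*, 11010*, 11011*, 11100*, 11111*
[col 1] -0000*, -0001*, -0010*, -0100*, -0111, -1000*, -1010*, -1011*, -1100*, 0-000*, 0-010*, 0-100*, 00-00*, 00-10*, 000-0*, 0000-*, 001-0*, 0011-, 01-00*, 010-0*, 0101-*, 0110-, 1-000*, 1-001*, 1-010*, 1-100*, 1-111, 10-00*, 10-01*, 100-0*, 1000-*, 101-1, 1010-*, 11-00*, 11-11, 110-0*, 110-1*, 1100-*, 1101-*
[col 2] --000*, --010*, --100*, -0-00*, -00-0*, -000-, -1-00*, -10-0*, -101-, 0--00*, 0-0-0*, 00--0, 1--00*, 1-0-0*, 1-00-, 10-0-, 110--
[col 3] ---00, --0-0
Prime implicants: ---00, --0-0, -000-, -0111, -101-, 00--0, 0011-, 0110-, 1-00-, 1-111, 10-0-, 101-1, 11-11, 110--
PI chart (minterm → PIs covering it):
  0 | ---00,--0-0,-000-,00--0
  1 | -000-  (sole → essential)
  2 | --0-0,00--0
  4 | ---00,00--0
  6 | 00--0,0011-
  7 | -0111,0011-
  8 | ---00,--0-0
  10 | --0-0,-101-
  11 | -101-  (sole → essential)
  12 | ---00,0110-
  13 | 0110-  (sole → essential)
  16 | ---00,--0-0,-000-,1-00-,10-0-
  17 | -000-,1-00-,10-0-
  18 | --0-0  (sole → essential)
  20 | ---00,10-0-
  21 | 10-0-,101-1
  23 | -0111,1-111,101-1
  24 | ---00,--0-0,1-00-,110--
  25 | 1-00-,110--
  26 | --0-0,-101-,110--
  27 | -101-,11-11,110--
  28 | ---00  (sole → essential)
  31 | 1-111,11-11
Essential prime implicants: ---00, --0-0, -000-, -101-, 0110-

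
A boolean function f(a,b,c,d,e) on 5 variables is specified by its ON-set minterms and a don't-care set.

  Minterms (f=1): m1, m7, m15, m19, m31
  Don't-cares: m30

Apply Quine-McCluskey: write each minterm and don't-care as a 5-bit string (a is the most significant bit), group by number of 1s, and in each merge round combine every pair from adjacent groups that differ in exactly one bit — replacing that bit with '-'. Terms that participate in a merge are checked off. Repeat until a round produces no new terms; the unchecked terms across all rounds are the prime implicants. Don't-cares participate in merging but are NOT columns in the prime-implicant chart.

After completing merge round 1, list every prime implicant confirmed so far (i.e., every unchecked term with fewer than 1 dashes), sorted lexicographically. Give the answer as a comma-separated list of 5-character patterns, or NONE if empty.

size-2^0 implicants → 00001  00111(✓)  01111(✓)  10011  11110(✓)  11111(✓)
size-2^1 implicants → -1111  0-111  1111-
Unchecked terms (primes): -1111, 0-111, 00001, 10011, 1111-

00001, 10011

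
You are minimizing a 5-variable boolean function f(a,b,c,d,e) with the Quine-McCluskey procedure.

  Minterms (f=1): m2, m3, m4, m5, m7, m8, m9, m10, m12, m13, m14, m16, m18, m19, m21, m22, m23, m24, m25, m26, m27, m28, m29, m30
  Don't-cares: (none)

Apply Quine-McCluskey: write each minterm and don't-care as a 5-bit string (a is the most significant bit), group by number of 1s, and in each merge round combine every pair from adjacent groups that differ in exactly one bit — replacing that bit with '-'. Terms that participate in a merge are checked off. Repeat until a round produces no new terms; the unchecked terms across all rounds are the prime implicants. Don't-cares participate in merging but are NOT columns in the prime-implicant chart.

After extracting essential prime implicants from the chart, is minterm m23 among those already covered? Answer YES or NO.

[col 0] 00010*, 00011*, 00100*, 00101*, 00111*, 01000*, 01001*, 01010*, 01100*, 01101*, 01110*, 10000*, 10010*, 10011*, 10101*, 10110*, 10111*, 11000*, 11001*, 11010*, 11011*, 11100*, 11101*, 11110*
[col 1] -0010*, -0011*, -0101*, -0111*, -1000*, -1001*, -1010*, -1100*, -1101*, -1110*, 0-010*, 0-100*, 0-101*, 00-11*, 0001-*, 001-1*, 0010-*, 01-00*, 01-01*, 01-10*, 010-0*, 0100-*, 011-0*, 0110-*, 1-000*, 1-010*, 1-011*, 1-101*, 1-110*, 10-10*, 10-11*, 100-0*, 1001-*, 101-1*, 1011-*, 11-00*, 11-01*, 11-10*, 110-0*, 110-1*, 1100-*, 1101-*, 111-0*, 1110-*
[col 2] --010, --101, -0-11, -001-, -01-1, -1-00*, -1-01*, -1-10*, -10-0*, -100-*, -11-0*, -110-*, 0-10-, 01--0*, 01-0-*, 1--10, 1-0-0, 1-01-, 10-1-, 11--0*, 11-0-*, 110--
[col 3] -1--0, -1-0-
Prime implicants: --010, --101, -0-11, -001-, -01-1, -1--0, -1-0-, 0-10-, 1--10, 1-0-0, 1-01-, 10-1-, 110--
PI chart (minterm → PIs covering it):
  2 | --010,-001-
  3 | -0-11,-001-
  4 | 0-10-  (sole → essential)
  5 | --101,-01-1,0-10-
  7 | -0-11,-01-1
  8 | -1--0,-1-0-
  9 | -1-0-  (sole → essential)
  10 | --010,-1--0
  12 | -1--0,-1-0-,0-10-
  13 | --101,-1-0-,0-10-
  14 | -1--0  (sole → essential)
  16 | 1-0-0  (sole → essential)
  18 | --010,-001-,1--10,1-0-0,1-01-,10-1-
  19 | -0-11,-001-,1-01-,10-1-
  21 | --101,-01-1
  22 | 1--10,10-1-
  23 | -0-11,-01-1,10-1-
  24 | -1--0,-1-0-,1-0-0,110--
  25 | -1-0-,110--
  26 | --010,-1--0,1--10,1-0-0,1-01-,110--
  27 | 1-01-,110--
  28 | -1--0,-1-0-
  29 | --101,-1-0-
  30 | -1--0,1--10
Essential prime implicants: -1--0, -1-0-, 0-10-, 1-0-0

NO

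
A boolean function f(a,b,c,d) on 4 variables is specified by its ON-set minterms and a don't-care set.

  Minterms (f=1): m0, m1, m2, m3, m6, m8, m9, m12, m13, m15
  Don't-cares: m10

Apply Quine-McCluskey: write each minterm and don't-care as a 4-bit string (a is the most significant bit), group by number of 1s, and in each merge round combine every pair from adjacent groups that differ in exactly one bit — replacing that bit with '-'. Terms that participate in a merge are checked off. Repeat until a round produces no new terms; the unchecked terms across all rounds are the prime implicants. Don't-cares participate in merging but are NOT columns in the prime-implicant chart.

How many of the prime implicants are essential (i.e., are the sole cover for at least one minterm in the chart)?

[col 0] 0000*, 0001*, 0010*, 0011*, 0110*, 1000*, 1001*, 1010*, 1100*, 1101*, 1111*
[col 1] -000*, -001*, -010*, 0-10, 00-0*, 00-1*, 000-*, 001-*, 1-00*, 1-01*, 10-0*, 100-*, 11-1, 110-*
[col 2] -0-0, -00-, 00--, 1-0-
Prime implicants: -0-0, -00-, 0-10, 00--, 1-0-, 11-1
PI chart (minterm → PIs covering it):
  0 | -0-0,-00-,00--
  1 | -00-,00--
  2 | -0-0,0-10,00--
  3 | 00--  (sole → essential)
  6 | 0-10  (sole → essential)
  8 | -0-0,-00-,1-0-
  9 | -00-,1-0-
  12 | 1-0-  (sole → essential)
  13 | 1-0-,11-1
  15 | 11-1  (sole → essential)
Essential prime implicants: 0-10, 00--, 1-0-, 11-1

4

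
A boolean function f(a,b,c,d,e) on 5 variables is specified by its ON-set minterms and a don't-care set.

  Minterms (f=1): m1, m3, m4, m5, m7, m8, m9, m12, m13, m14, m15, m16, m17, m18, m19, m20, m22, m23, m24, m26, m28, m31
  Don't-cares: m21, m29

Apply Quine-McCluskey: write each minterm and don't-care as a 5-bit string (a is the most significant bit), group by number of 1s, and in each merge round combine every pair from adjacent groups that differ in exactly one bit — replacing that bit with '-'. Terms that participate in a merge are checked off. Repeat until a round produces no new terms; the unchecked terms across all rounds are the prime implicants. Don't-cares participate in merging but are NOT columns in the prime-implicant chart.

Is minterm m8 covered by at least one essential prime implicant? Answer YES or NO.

[col 0] 00001*, 00011*, 00100*, 00101*, 00111*, 01000*, 01001*, 01100*, 01101*, 01110*, 01111*, 10000*, 10001*, 10010*, 10011*, 10100*, 10101*, 10110*, 10111*, 11000*, 11010*, 11100*, 11101*, 11111*
[col 1] -0001*, -0011*, -0100*, -0101*, -0111*, -1000*, -1100*, -1101*, -1111*, 0-001*, 0-100*, 0-101*, 0-111*, 00-01*, 00-11*, 000-1*, 001-1*, 0010-*, 01-00*, 01-01*, 0100-*, 011-0*, 011-1*, 0110-*, 0111-*, 1-000*, 1-010*, 1-100*, 1-101*, 1-111*, 10-00*, 10-01*, 10-10*, 10-11*, 100-0*, 100-1*, 1000-*, 1001-*, 101-0*, 101-1*, 1010-*, 1011-*, 11-00*, 110-0*, 111-1*, 1110-*
[col 2] --100*, --101*, --111*, -0-01*, -0-11*, -00-1*, -01-1*, -010-*, -1-00, -11-1*, -110-*, 0--01, 0-1-1*, 0-10-*, 00--1*, 01-0-, 011--, 1--00, 1-0-0, 1-1-1*, 1-10-*, 10--0*, 10--1*, 10-0-*, 10-1-*, 100--*, 101--*
[col 3] --1-1, --10-, -0--1, 10---
Prime implicants: --1-1, --10-, -0--1, -1-00, 0--01, 01-0-, 011--, 1--00, 1-0-0, 10---
PI chart (minterm → PIs covering it):
  1 | -0--1,0--01
  3 | -0--1  (sole → essential)
  4 | --10-  (sole → essential)
  5 | --1-1,--10-,-0--1,0--01
  7 | --1-1,-0--1
  8 | -1-00,01-0-
  9 | 0--01,01-0-
  12 | --10-,-1-00,01-0-,011--
  13 | --1-1,--10-,0--01,01-0-,011--
  14 | 011--  (sole → essential)
  15 | --1-1,011--
  16 | 1--00,1-0-0,10---
  17 | -0--1,10---
  18 | 1-0-0,10---
  19 | -0--1,10---
  20 | --10-,1--00,10---
  22 | 10---  (sole → essential)
  23 | --1-1,-0--1,10---
  24 | -1-00,1--00,1-0-0
  26 | 1-0-0  (sole → essential)
  28 | --10-,-1-00,1--00
  31 | --1-1  (sole → essential)
Essential prime implicants: --1-1, --10-, -0--1, 011--, 1-0-0, 10---

NO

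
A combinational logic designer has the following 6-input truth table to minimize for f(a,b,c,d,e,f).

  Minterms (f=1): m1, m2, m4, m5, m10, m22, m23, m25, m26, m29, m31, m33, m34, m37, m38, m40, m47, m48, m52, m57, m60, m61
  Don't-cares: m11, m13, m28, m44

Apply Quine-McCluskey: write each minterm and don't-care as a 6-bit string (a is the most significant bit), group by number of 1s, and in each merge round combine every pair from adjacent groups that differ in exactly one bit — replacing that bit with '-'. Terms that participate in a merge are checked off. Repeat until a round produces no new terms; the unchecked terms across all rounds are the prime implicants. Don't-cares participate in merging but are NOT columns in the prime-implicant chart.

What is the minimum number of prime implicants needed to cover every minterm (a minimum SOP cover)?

12

size-2^0 implicants → 000001(✓)  000010(✓)  000100(✓)  000101(✓)  001010(✓)  001011(✓)  001101(✓)  010110(✓)  010111(✓)  011001(✓)  011010(✓)  011100(✓)  011101(✓)  011111(✓)  100001(✓)  100010(✓)  100101(✓)  100110(✓)  101000(✓)  101100(✓)  101111  110000(✓)  110100(✓)  111001(✓)  111100(✓)  111101(✓)
size-2^1 implicants → -00001(✓)  -00010  -00101(✓)  -11001(✓)  -11100(✓)  -11101(✓)  0-1010  0-1101  00-010  00-101  000-01(✓)  00010-  00101-  01-111  01011-  011-01(✓)  0111-1  01110-(✓)  1-1100  100-01(✓)  100-10  101-00  11-100  110-00  111-01(✓)  11110-(✓)
size-2^2 implicants → -00-01  -11-01  -1110-
Unchecked terms (primes): -00-01, -00010, -11-01, -1110-, 0-1010, 0-1101, 00-010, 00-101, 00010-, 00101-, 01-111, 01011-, 0111-1, 1-1100, 100-10, 101-00, 101111, 11-100, 110-00
Minterm coverage:
  m1 ⊆ -00-01 [E]
  m2 ⊆ -00010,00-010
  m4 ⊆ 00010- [E]
  m5 ⊆ -00-01,00-101,00010-
  m10 ⊆ 0-1010,00-010,00101-
  m22 ⊆ 01011- [E]
  m23 ⊆ 01-111,01011-
  m25 ⊆ -11-01 [E]
  m26 ⊆ 0-1010 [E]
  m29 ⊆ -11-01,-1110-,0-1101,0111-1
  m31 ⊆ 01-111,0111-1
  m33 ⊆ -00-01 [E]
  m34 ⊆ -00010,100-10
  m37 ⊆ -00-01 [E]
  m38 ⊆ 100-10 [E]
  m40 ⊆ 101-00 [E]
  m47 ⊆ 101111 [E]
  m48 ⊆ 110-00 [E]
  m52 ⊆ 11-100,110-00
  m57 ⊆ -11-01 [E]
  m60 ⊆ -1110-,1-1100,11-100
  m61 ⊆ -11-01,-1110-
E = {-00-01, -11-01, 0-1010, 00010-, 01011-, 100-10, 101-00, 101111, 110-00}
Petrick residual → -00010, -1110-, 01-111
Cover = b'c'e'f + b'c'd'ef' + bce'f + bcde' + a'cd'ef' + a'b'c'de' + a'bdef + a'bc'de + ab'c'ef' + ab'ce'f' + ab'cdef + abc'e'f'  |cover|=12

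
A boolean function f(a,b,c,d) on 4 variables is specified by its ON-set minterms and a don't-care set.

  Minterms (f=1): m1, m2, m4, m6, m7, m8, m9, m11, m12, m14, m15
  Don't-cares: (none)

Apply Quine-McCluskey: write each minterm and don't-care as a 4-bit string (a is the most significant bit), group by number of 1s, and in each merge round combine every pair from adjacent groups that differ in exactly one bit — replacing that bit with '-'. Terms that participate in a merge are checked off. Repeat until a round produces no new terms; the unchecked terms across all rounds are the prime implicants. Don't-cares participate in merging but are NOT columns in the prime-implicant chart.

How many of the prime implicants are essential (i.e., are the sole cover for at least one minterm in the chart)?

4

[col 0] 0001*, 0010*, 0100*, 0110*, 0111*, 1000*, 1001*, 1011*, 1100*, 1110*, 1111*
[col 1] -001, -100*, -110*, -111*, 0-10, 01-0*, 011-*, 1-00, 1-11, 10-1, 100-, 11-0*, 111-*
[col 2] -1-0, -11-
Prime implicants: -001, -1-0, -11-, 0-10, 1-00, 1-11, 10-1, 100-
PI chart (minterm → PIs covering it):
  1 | -001  (sole → essential)
  2 | 0-10  (sole → essential)
  4 | -1-0  (sole → essential)
  6 | -1-0,-11-,0-10
  7 | -11-  (sole → essential)
  8 | 1-00,100-
  9 | -001,10-1,100-
  11 | 1-11,10-1
  12 | -1-0,1-00
  14 | -1-0,-11-
  15 | -11-,1-11
Essential prime implicants: -001, -1-0, -11-, 0-10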